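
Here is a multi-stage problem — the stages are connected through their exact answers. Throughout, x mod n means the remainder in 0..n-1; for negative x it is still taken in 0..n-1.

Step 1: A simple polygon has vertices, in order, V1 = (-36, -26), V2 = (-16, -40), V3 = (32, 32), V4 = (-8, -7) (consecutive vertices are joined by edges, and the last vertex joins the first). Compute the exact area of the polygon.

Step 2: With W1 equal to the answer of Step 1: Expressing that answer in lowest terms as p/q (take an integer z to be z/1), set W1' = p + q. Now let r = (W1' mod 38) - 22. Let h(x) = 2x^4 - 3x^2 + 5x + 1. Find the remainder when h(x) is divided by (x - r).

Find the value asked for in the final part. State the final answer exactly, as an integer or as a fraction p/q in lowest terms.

1151

Step 1: cross terms: (-36*-40 - -16*-26)=1024, (-16*32 - 32*-40)=768, (32*-7 - -8*32)=32, (-8*-26 - -36*-7)=-44; twice the area = |1780| = 1780; area = 890; answer 890
Step 2: W1 = 890; threaded value p + q = 891; r = -5; remainder = value at the root: 2*(-5)^4 - 3*(-5)^2 + 5*(-5)^1 + 1 = (1250) + (-75) + (-25) + (1) = 1151; answer 1151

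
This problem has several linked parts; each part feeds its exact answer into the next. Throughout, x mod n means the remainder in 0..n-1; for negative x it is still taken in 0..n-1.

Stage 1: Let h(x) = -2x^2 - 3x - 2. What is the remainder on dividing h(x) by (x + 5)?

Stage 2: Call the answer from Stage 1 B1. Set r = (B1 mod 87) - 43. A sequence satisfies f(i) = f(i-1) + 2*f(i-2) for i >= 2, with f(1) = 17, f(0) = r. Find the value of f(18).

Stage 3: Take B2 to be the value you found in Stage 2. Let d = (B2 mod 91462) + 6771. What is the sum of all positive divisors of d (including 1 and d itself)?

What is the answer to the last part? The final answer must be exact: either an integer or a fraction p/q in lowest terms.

188496

Stage 1: remainder = value at the root: -2*(-5)^2 - 3*(-5)^1 - 2 = (-50) + (15) + (-2) = -37; answer -37
Stage 2: B1 = -37; r = 7; f(2) = 1*(17) + 2*(7) = 31; iterating: f(2)=31, f(3)=65, f(4)=127, f(5)=257, f(6)=511, f(7)=1025, f(8)=2047, f(9)=4097, f(10)=8191, f(11)=16385, f(12)=32767, f(13)=65537, f(14)=131071, f(15)=262145, f(16)=524287, f(17)=1048577, f(18)=2097151; answer 2097151
Stage 3: B2 = 2097151; d = 91758; 91758 = 2 * 3 * 41 * 373; sigma = (1 + 2) * (1 + 3) * (1 + 41) * (1 + 373) = 3 * 4 * 42 * 374 = 188496; answer 188496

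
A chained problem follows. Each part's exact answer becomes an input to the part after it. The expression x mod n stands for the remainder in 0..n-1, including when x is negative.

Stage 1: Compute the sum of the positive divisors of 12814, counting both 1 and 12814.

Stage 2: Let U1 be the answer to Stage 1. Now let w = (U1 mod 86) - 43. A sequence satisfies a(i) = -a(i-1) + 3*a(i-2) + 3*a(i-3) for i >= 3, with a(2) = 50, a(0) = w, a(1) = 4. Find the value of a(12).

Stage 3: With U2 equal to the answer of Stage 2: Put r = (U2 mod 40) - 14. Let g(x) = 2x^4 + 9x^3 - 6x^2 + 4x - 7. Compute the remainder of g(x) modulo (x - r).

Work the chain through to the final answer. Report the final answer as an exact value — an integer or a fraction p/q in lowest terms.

Stage 1: 12814 = 2 * 43 * 149; sigma = (1 + 2) * (1 + 43) * (1 + 149) = 3 * 44 * 150 = 19800; answer 19800
Stage 2: U1 = 19800; w = -23; a(3) = -1*(50) + 3*(4) + 3*(-23) = -107; iterating: a(3)=-107, a(4)=269, a(5)=-440, a(6)=926, a(7)=-1439, a(8)=2897, a(9)=-4436, a(10)=8810, a(11)=-13427, a(12)=26549; answer 26549
Stage 3: U2 = 26549; r = 15; remainder = value at the root: 2*(15)^4 + 9*(15)^3 - 6*(15)^2 + 4*(15)^1 - 7 = (101250) + (30375) + (-1350) + (60) + (-7) = 130328; answer 130328

130328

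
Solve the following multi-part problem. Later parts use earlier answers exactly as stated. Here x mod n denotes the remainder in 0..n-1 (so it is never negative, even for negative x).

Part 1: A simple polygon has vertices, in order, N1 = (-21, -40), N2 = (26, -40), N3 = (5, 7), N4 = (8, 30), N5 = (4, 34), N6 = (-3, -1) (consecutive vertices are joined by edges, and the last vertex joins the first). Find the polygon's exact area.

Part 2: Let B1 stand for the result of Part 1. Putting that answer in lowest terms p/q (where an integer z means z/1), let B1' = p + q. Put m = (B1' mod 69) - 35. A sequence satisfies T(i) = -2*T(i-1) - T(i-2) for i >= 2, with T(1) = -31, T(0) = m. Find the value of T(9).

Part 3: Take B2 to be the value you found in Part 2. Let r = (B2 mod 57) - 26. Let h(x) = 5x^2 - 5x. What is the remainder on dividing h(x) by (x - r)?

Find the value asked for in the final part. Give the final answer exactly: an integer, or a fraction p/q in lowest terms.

Part 1: cross terms: (-21*-40 - 26*-40)=1880, (26*7 - 5*-40)=382, (5*30 - 8*7)=94, (8*34 - 4*30)=152, (4*-1 - -3*34)=98, (-3*-40 - -21*-1)=99; twice the area = |2705| = 2705; area = 2705/2; answer 2705/2
Part 2: B1 = 2705/2; threaded value p + q = 2707; m = -19; T(2) = -2*(-31) - 1*(-19) = 81; iterating: T(2)=81, T(3)=-131, T(4)=181, T(5)=-231, T(6)=281, T(7)=-331, T(8)=381, T(9)=-431; answer -431
Part 3: B2 = -431; r = -1; remainder = value at the root: 5*(-1)^2 - 5*(-1)^1 = (5) + (5) = 10; answer 10

10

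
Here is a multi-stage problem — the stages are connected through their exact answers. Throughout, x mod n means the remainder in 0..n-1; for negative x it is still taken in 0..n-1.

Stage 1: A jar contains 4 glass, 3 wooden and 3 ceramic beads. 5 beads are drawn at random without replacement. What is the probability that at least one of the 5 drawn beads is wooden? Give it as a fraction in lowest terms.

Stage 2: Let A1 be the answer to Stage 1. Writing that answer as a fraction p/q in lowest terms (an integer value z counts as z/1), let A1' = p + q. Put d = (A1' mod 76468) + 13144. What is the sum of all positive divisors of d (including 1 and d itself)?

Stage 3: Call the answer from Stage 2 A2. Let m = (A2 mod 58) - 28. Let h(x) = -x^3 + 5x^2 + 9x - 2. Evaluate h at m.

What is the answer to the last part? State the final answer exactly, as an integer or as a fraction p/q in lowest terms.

758

Stage 1: total draws C(10,5) = 252; complement C(7,5) = 21; favorable 252 - 21 = 231; P = 11/12; answer 11/12
Stage 2: A1 = 11/12; threaded value p + q = 23; d = 13167; 13167 = 3^2 * 7 * 11 * 19; sigma = (1 + 3 + 9) * (1 + 7) * (1 + 11) * (1 + 19) = 13 * 8 * 12 * 20 = 24960; answer 24960
Stage 3: A2 = 24960; m = -8; -1*(-8)^3 + 5*(-8)^2 + 9*(-8)^1 - 2 = (512) + (320) + (-72) + (-2) = 758; answer 758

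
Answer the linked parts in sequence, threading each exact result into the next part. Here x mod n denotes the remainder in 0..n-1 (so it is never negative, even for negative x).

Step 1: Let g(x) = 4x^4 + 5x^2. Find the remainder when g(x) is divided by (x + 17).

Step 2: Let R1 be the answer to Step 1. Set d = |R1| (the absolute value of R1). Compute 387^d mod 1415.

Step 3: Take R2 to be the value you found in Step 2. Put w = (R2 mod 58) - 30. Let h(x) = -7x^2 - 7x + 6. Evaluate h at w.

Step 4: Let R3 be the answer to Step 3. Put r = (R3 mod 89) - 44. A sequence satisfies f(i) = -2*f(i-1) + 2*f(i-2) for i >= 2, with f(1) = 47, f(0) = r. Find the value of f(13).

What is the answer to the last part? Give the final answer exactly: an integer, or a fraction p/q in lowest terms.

Step 1: remainder = value at the root: 4*(-17)^4 + 5*(-17)^2 = (334084) + (1445) = 335529; answer 335529
Step 2: R1 = 335529; d = 335529; squarings mod 1415: 387^1=387, 387^2=1194, 387^4=731, 387^8=906, 387^16=136, 387^32=101, 387^64=296, 387^128=1301, 387^256=261, 387^512=201, 387^1024=781, 387^2048=96, 387^4096=726, 387^8192=696, 387^16384=486, 387^32768=1306, 387^65536=561, 387^131072=591, 387^262144=1191; 387^335529 = 387^1 * 387^8 * 387^32 * 387^128 * 387^512 * 387^1024 * 387^2048 * 387^4096 * 387^65536 * 387^262144 = 1377 (mod 1415); answer 1377
Step 3: R2 = 1377; w = 13; -7*(13)^2 - 7*(13)^1 + 6 = (-1183) + (-91) + (6) = -1268; answer -1268
Step 4: R3 = -1268; r = 23; f(2) = -2*(47) + 2*(23) = -48; iterating: f(2)=-48, f(3)=190, f(4)=-476, f(5)=1332, f(6)=-3616, f(7)=9896, f(8)=-27024, f(9)=73840, f(10)=-201728, f(11)=551136, f(12)=-1505728, f(13)=4113728; answer 4113728

4113728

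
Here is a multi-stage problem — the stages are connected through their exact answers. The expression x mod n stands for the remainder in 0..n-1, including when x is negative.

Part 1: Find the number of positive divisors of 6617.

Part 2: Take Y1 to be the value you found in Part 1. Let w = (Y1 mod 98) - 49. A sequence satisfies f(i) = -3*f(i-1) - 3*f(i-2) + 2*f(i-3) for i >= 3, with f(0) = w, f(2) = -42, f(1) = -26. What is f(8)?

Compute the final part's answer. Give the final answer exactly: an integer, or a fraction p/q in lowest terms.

5154

Part 1: 6617 = 13 * 509; number of divisors = (1+1) * (1+1) = 4; answer 4
Part 2: Y1 = 4; w = -45; f(3) = -3*(-42) - 3*(-26) + 2*(-45) = 114; iterating: f(3)=114, f(4)=-268, f(5)=378, f(6)=-102, f(7)=-1364, f(8)=5154; answer 5154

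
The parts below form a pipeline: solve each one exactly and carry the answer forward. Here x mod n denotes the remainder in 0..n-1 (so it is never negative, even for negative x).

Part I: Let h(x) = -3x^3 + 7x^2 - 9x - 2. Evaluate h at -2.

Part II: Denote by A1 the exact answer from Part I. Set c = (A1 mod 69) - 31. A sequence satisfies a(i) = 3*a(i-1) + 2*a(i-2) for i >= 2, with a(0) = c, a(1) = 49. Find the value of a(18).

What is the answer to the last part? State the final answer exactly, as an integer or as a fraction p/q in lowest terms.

Part I: -3*(-2)^3 + 7*(-2)^2 - 9*(-2)^1 - 2 = (24) + (28) + (18) + (-2) = 68; answer 68
Part II: A1 = 68; c = 37; a(2) = 3*(49) + 2*(37) = 221; iterating: a(2)=221, a(3)=761, a(4)=2725, a(5)=9697, a(6)=34541, a(7)=123017, a(8)=438133, a(9)=1560433, a(10)=5557565, a(11)=19793561, a(12)=70495813, a(13)=251074561, a(14)=894215309, a(15)=3184795049, a(16)=11342815765, a(17)=40398037393, a(18)=143879743709; answer 143879743709

143879743709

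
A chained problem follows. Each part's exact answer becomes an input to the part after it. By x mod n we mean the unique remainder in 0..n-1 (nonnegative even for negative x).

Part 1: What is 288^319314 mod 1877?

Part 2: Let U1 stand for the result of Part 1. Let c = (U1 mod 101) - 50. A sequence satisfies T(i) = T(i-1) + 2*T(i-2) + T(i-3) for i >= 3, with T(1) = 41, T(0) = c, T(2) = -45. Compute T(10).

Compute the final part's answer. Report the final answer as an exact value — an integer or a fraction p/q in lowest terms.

Part 1: squarings mod 1877: 288^1=288, 288^2=356, 288^4=977, 288^8=1013, 288^16=1327, 288^32=303, 288^64=1713, 288^128=618, 288^256=893, 288^512=1601, 288^1024=1096, 288^2048=1813, 288^4096=342, 288^8192=590, 288^16384=855, 288^32768=872, 288^65536=199, 288^131072=184, 288^262144=70; 288^319314 = 288^2 * 288^16 * 288^64 * 288^256 * 288^512 * 288^1024 * 288^2048 * 288^4096 * 288^16384 * 288^32768 * 288^262144 = 1276 (mod 1877); answer 1276
Part 2: U1 = 1276; c = 14; T(3) = 1*(-45) + 2*(41) + 1*(14) = 51; iterating: T(3)=51, T(4)=2, T(5)=59, T(6)=114, T(7)=234, T(8)=521, T(9)=1103, T(10)=2379; answer 2379

2379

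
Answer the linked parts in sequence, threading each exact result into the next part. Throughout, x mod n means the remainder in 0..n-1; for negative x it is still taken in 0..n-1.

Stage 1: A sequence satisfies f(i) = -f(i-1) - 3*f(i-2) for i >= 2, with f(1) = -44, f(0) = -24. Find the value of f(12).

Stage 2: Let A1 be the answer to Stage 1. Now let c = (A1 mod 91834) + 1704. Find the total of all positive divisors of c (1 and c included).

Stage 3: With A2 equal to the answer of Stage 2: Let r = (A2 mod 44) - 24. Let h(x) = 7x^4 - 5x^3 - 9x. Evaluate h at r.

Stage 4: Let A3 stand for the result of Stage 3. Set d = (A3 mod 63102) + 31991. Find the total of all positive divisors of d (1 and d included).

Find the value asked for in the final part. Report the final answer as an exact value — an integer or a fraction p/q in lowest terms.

Stage 1: f(2) = -1*(-44) - 3*(-24) = 116; iterating: f(2)=116, f(3)=16, f(4)=-364, f(5)=316, f(6)=776, f(7)=-1724, f(8)=-604, f(9)=5776, f(10)=-3964, f(11)=-13364, f(12)=25256; answer 25256
Stage 2: A1 = 25256; c = 26960; 26960 = 2^4 * 5 * 337; sigma = (1 + 2 + 4 + 8 + 16) * (1 + 5) * (1 + 337) = 31 * 6 * 338 = 62868; answer 62868
Stage 3: A2 = 62868; r = 12; 7*(12)^4 - 5*(12)^3 - 9*(12)^1 = (145152) + (-8640) + (-108) = 136404; answer 136404
Stage 4: A3 = 136404; d = 42191; 42191 = 31 * 1361; sigma = (1 + 31) * (1 + 1361) = 32 * 1362 = 43584; answer 43584

43584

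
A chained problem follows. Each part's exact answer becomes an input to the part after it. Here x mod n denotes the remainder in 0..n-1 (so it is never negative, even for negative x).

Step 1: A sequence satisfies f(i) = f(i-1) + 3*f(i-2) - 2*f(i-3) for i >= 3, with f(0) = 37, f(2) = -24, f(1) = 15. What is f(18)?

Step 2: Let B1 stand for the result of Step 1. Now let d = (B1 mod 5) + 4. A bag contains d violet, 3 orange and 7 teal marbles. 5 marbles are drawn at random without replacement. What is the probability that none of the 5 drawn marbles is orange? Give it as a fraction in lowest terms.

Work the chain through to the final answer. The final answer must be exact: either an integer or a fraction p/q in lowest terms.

Step 1: f(3) = 1*(-24) + 3*(15) - 2*(37) = -53; iterating: f(3)=-53, f(4)=-155, f(5)=-266, f(6)=-625, f(7)=-1113, f(8)=-2456, f(9)=-4545, f(10)=-9687, f(11)=-18410, f(12)=-38381, f(13)=-74237, f(14)=-152560, f(15)=-298509, f(16)=-607715, f(17)=-1198122, f(18)=-2424249; answer -2424249
Step 2: B1 = -2424249; d = 5; total draws C(15,5) = 3003; favorable C(12,5) = 792; P = 24/91; answer 24/91

24/91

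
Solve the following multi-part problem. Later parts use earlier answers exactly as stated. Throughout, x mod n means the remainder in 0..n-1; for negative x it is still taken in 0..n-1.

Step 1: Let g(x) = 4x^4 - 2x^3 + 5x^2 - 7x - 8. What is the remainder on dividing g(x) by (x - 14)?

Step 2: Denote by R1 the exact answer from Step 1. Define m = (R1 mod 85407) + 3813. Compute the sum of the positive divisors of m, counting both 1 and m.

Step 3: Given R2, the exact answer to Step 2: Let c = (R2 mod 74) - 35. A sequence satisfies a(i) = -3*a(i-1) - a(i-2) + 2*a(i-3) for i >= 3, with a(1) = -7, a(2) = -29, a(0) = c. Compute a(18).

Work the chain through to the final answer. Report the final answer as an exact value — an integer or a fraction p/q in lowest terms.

Step 1: remainder = value at the root: 4*(14)^4 - 2*(14)^3 + 5*(14)^2 - 7*(14)^1 - 8 = (153664) + (-5488) + (980) + (-98) + (-8) = 149050; answer 149050
Step 2: R1 = 149050; m = 67456; 67456 = 2^7 * 17 * 31; sigma = (1 + 2 + 4 + 8 + 16 + 32 + 64 + 128) * (1 + 17) * (1 + 31) = 255 * 18 * 32 = 146880; answer 146880
Step 3: R2 = 146880; c = 29; a(3) = -3*(-29) - 1*(-7) + 2*(29) = 152; iterating: a(3)=152, a(4)=-441, a(5)=1113, a(6)=-2594, a(7)=5787, a(8)=-12541, a(9)=26648, a(10)=-55829, a(11)=115757, a(12)=-238146, a(13)=487023, a(14)=-991409, a(15)=2010912, a(16)=-4067281, a(17)=8208113, a(18)=-16535234; answer -16535234

-16535234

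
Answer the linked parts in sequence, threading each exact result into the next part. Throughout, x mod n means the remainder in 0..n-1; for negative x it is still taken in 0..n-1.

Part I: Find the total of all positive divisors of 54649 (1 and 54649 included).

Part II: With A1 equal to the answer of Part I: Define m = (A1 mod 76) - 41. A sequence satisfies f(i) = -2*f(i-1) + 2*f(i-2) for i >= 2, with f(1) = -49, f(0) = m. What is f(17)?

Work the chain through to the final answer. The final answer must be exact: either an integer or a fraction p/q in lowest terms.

Part I: 54649 = 7 * 37 * 211; sigma = (1 + 7) * (1 + 37) * (1 + 211) = 8 * 38 * 212 = 64448; answer 64448
Part II: A1 = 64448; m = -41; f(2) = -2*(-49) + 2*(-41) = 16; iterating: f(2)=16, f(3)=-130, f(4)=292, f(5)=-844, f(6)=2272, f(7)=-6232, f(8)=17008, f(9)=-46480, f(10)=126976, f(11)=-346912, f(12)=947776, f(13)=-2589376, f(14)=7074304, f(15)=-19327360, f(16)=52803328, f(17)=-144261376; answer -144261376

-144261376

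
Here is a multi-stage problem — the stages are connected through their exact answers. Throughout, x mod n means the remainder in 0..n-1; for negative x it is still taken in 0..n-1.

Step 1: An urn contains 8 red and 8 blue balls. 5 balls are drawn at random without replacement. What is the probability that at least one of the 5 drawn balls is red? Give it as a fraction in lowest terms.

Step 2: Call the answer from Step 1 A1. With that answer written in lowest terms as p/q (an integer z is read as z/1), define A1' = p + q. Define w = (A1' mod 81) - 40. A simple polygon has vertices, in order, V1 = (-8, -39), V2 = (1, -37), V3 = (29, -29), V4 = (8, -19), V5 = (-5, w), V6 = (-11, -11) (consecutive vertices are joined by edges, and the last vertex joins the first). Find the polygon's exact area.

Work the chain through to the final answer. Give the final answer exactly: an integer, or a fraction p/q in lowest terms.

Step 1: total draws C(16,5) = 4368; complement C(8,5) = 56; favorable 4368 - 56 = 4312; P = 77/78; answer 77/78
Step 2: A1 = 77/78; threaded value p + q = 155; w = 34; cross terms: (-8*-37 - 1*-39)=335, (1*-29 - 29*-37)=1044, (29*-19 - 8*-29)=-319, (8*34 - -5*-19)=177, (-5*-11 - -11*34)=429, (-11*-39 - -8*-11)=341; twice the area = |2007| = 2007; area = 2007/2; answer 2007/2

2007/2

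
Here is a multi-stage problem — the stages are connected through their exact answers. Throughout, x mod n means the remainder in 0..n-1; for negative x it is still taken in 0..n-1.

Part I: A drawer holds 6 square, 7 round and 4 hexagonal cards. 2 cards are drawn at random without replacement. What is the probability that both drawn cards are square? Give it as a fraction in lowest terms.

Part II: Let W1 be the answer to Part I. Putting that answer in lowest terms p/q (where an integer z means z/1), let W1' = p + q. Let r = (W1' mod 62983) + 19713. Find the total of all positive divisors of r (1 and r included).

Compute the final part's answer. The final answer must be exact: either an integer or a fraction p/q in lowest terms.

40320

Part I: total draws C(17,2) = 136; favorable C(6,2) = 15; P = 15/136; answer 15/136
Part II: W1 = 15/136; threaded value p + q = 151; r = 19864; 19864 = 2^3 * 13 * 191; sigma = (1 + 2 + 4 + 8) * (1 + 13) * (1 + 191) = 15 * 14 * 192 = 40320; answer 40320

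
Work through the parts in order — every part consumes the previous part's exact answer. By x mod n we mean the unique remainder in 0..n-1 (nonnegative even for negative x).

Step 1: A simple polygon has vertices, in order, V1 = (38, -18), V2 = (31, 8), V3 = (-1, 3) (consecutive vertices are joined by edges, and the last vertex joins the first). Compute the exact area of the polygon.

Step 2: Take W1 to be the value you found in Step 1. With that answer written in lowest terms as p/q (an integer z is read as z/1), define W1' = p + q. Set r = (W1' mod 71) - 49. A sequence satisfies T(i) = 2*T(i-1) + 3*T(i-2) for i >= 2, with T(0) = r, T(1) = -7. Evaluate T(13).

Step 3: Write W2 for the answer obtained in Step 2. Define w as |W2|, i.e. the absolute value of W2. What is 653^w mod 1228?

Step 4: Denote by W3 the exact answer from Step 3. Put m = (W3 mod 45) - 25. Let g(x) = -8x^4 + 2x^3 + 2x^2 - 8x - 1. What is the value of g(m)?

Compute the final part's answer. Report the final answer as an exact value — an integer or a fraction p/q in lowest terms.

Step 1: cross terms: (38*8 - 31*-18)=862, (31*3 - -1*8)=101, (-1*-18 - 38*3)=-96; twice the area = |867| = 867; area = 867/2; answer 867/2
Step 2: W1 = 867/2; threaded value p + q = 869; r = -32; T(2) = 2*(-7) + 3*(-32) = -110; iterating: T(2)=-110, T(3)=-241, T(4)=-812, T(5)=-2347, T(6)=-7130, T(7)=-21301, T(8)=-63992, T(9)=-191887, T(10)=-575750, T(11)=-1727161, T(12)=-5181572, T(13)=-15544627; answer -15544627
Step 3: W2 = -15544627; w = 15544627; squarings mod 1228: 653^1=653, 653^2=293, 653^4=1117, 653^8=41, 653^16=453, 653^32=133, 653^64=497, 653^128=181, 653^256=833, 653^512=69, 653^1024=1077, 653^2048=697, 653^4096=749, 653^8192=1033, 653^16384=1185, 653^32768=621, 653^65536=49, 653^131072=1173, 653^262144=569, 653^524288=797, 653^1048576=333, 653^2097152=369, 653^4194304=1081, 653^8388608=733; 653^15544627 = 653^1 * 653^2 * 653^16 * 653^32 * 653^256 * 653^4096 * 653^8192 * 653^65536 * 653^262144 * 653^524288 * 653^2097152 * 653^4194304 * 653^8388608 = 529 (mod 1228); answer 529
Step 4: W3 = 529; m = 9; -8*(9)^4 + 2*(9)^3 + 2*(9)^2 - 8*(9)^1 - 1 = (-52488) + (1458) + (162) + (-72) + (-1) = -50941; answer -50941

-50941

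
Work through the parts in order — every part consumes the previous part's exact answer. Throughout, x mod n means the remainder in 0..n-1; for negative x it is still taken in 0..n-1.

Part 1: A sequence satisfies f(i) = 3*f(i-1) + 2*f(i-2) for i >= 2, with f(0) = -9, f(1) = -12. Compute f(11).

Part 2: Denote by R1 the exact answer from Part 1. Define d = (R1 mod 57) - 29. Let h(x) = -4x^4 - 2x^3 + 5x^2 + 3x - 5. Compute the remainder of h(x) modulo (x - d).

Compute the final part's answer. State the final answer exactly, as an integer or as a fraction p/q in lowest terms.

-1590555

Part 1: f(2) = 3*(-12) + 2*(-9) = -54; iterating: f(2)=-54, f(3)=-186, f(4)=-666, f(5)=-2370, f(6)=-8442, f(7)=-30066, f(8)=-107082, f(9)=-381378, f(10)=-1358298, f(11)=-4837650; answer -4837650
Part 2: R1 = -4837650; d = 25; remainder = value at the root: -4*(25)^4 - 2*(25)^3 + 5*(25)^2 + 3*(25)^1 - 5 = (-1562500) + (-31250) + (3125) + (75) + (-5) = -1590555; answer -1590555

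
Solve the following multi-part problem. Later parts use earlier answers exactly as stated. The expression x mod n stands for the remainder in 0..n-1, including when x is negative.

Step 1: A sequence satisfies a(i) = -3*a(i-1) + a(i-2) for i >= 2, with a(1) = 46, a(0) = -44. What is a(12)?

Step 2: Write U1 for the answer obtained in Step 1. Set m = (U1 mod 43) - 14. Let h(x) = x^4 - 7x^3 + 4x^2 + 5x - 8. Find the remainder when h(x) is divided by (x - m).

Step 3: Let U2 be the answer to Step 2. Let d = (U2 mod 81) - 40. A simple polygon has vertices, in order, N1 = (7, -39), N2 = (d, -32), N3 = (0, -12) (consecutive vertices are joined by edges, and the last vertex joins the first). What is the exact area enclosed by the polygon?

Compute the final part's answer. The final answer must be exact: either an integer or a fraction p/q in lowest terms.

Step 1: a(2) = -3*(46) + 1*(-44) = -182; iterating: a(2)=-182, a(3)=592, a(4)=-1958, a(5)=6466, a(6)=-21356, a(7)=70534, a(8)=-232958, a(9)=769408, a(10)=-2541182, a(11)=8392954, a(12)=-27720044; answer -27720044
Step 2: U1 = -27720044; m = 21; remainder = value at the root: 1*(21)^4 - 7*(21)^3 + 4*(21)^2 + 5*(21)^1 - 8 = (194481) + (-64827) + (1764) + (105) + (-8) = 131515; answer 131515
Step 3: U2 = 131515; d = 12; cross terms: (7*-32 - 12*-39)=244, (12*-12 - 0*-32)=-144, (0*-39 - 7*-12)=84; twice the area = |184| = 184; area = 92; answer 92

92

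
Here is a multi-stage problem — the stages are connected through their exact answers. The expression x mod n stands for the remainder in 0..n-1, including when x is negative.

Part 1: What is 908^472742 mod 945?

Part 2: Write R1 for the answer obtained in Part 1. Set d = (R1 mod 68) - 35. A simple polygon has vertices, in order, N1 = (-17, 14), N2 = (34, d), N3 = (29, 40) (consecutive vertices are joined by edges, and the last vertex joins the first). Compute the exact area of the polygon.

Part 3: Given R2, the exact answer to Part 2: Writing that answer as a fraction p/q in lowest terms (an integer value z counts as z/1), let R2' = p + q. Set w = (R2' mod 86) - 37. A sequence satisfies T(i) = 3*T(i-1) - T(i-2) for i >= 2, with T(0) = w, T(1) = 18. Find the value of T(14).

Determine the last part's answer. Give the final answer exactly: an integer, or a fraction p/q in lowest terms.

Part 1: squarings mod 945: 908^1=908, 908^2=424, 908^4=226, 908^8=46, 908^16=226, 908^32=46, 908^64=226, 908^128=46, 908^256=226, 908^512=46, 908^1024=226, 908^2048=46, 908^4096=226, 908^8192=46, 908^16384=226, 908^32768=46, 908^65536=226, 908^131072=46, 908^262144=226; 908^472742 = 908^2 * 908^4 * 908^32 * 908^128 * 908^512 * 908^1024 * 908^4096 * 908^8192 * 908^65536 * 908^131072 * 908^262144 = 424 (mod 945); answer 424
Part 2: R1 = 424; d = -19; cross terms: (-17*-19 - 34*14)=-153, (34*40 - 29*-19)=1911, (29*14 - -17*40)=1086; twice the area = |2844| = 2844; area = 1422; answer 1422
Part 3: R2 = 1422; threaded value p + q = 1423; w = 10; T(2) = 3*(18) - 1*(10) = 44; iterating: T(2)=44, T(3)=114, T(4)=298, T(5)=780, T(6)=2042, T(7)=5346, T(8)=13996, T(9)=36642, T(10)=95930, T(11)=251148, T(12)=657514, T(13)=1721394, T(14)=4506668; answer 4506668

4506668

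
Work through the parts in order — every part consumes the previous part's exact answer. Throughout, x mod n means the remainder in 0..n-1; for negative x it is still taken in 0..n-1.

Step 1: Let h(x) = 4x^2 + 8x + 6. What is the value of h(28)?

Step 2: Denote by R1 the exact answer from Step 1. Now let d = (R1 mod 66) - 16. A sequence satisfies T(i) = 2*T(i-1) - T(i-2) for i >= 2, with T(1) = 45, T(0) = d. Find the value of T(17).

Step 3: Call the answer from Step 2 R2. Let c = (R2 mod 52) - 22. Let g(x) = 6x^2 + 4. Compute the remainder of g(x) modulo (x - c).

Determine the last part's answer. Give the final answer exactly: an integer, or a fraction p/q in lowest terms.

Step 1: 4*(28)^2 + 8*(28)^1 + 6 = (3136) + (224) + (6) = 3366; answer 3366
Step 2: R1 = 3366; d = -16; T(2) = 2*(45) - 1*(-16) = 106; iterating: T(2)=106, T(3)=167, T(4)=228, T(5)=289, T(6)=350, T(7)=411, T(8)=472, T(9)=533, T(10)=594, T(11)=655, T(12)=716, T(13)=777, T(14)=838, T(15)=899, T(16)=960, T(17)=1021; answer 1021
Step 3: R2 = 1021; c = 11; remainder = value at the root: 6*(11)^2 + 4 = (726) + (4) = 730; answer 730

730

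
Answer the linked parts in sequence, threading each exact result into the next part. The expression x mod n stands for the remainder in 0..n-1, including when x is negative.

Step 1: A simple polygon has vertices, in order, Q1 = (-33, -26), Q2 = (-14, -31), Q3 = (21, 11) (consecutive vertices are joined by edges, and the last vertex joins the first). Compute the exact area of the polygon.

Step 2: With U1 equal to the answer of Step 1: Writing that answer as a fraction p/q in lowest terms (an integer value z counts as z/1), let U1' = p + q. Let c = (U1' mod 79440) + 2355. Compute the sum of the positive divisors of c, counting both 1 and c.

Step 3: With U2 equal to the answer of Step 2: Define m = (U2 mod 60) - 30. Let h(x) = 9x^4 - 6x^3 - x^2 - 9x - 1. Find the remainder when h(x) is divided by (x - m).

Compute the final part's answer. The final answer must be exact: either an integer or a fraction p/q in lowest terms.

979613

Step 1: cross terms: (-33*-31 - -14*-26)=659, (-14*11 - 21*-31)=497, (21*-26 - -33*11)=-183; twice the area = |973| = 973; area = 973/2; answer 973/2
Step 2: U1 = 973/2; threaded value p + q = 975; c = 3330; 3330 = 2 * 3^2 * 5 * 37; sigma = (1 + 2) * (1 + 3 + 9) * (1 + 5) * (1 + 37) = 3 * 13 * 6 * 38 = 8892; answer 8892
Step 3: U2 = 8892; m = -18; remainder = value at the root: 9*(-18)^4 - 6*(-18)^3 - 1*(-18)^2 - 9*(-18)^1 - 1 = (944784) + (34992) + (-324) + (162) + (-1) = 979613; answer 979613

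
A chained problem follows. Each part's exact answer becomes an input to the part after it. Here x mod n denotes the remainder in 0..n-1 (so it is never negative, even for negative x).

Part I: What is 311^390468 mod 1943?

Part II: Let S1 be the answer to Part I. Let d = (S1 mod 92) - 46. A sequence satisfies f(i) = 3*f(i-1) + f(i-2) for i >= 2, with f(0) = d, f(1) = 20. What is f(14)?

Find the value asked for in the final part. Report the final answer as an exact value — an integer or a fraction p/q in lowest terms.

Part I: squarings mod 1943: 311^1=311, 311^2=1514, 311^4=1399, 311^8=600, 311^16=545, 311^32=1689, 311^64=397, 311^128=226, 311^256=558, 311^512=484, 311^1024=1096, 311^2048=442, 311^4096=1064, 311^8192=1270, 311^16384=210, 311^32768=1354, 311^65536=1067, 311^131072=1834, 311^262144=223; 311^390468 = 311^4 * 311^64 * 311^256 * 311^1024 * 311^4096 * 311^8192 * 311^16384 * 311^32768 * 311^65536 * 311^262144 = 426 (mod 1943); answer 426
Part II: S1 = 426; d = 12; f(2) = 3*(20) + 1*(12) = 72; iterating: f(2)=72, f(3)=236, f(4)=780, f(5)=2576, f(6)=8508, f(7)=28100, f(8)=92808, f(9)=306524, f(10)=1012380, f(11)=3343664, f(12)=11043372, f(13)=36473780, f(14)=120464712; answer 120464712

120464712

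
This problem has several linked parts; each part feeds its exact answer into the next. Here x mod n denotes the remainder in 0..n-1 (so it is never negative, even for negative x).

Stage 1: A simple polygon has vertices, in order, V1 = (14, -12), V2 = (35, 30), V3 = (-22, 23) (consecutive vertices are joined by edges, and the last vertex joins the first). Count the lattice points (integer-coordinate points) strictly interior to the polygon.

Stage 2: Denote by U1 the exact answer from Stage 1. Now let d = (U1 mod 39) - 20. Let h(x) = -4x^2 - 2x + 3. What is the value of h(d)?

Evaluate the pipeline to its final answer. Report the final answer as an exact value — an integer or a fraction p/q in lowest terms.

-3

Stage 1: cross terms: (14*30 - 35*-12)=840, (35*23 - -22*30)=1465, (-22*-12 - 14*23)=-58; twice the area = |2247| = 2247; area = 2247/2; boundary points = 21 + 1 + 1 = 23; strictly interior points = area - boundary/2 + 1 = 1113; answer 1113
Stage 2: U1 = 1113; d = 1; -4*(1)^2 - 2*(1)^1 + 3 = (-4) + (-2) + (3) = -3; answer -3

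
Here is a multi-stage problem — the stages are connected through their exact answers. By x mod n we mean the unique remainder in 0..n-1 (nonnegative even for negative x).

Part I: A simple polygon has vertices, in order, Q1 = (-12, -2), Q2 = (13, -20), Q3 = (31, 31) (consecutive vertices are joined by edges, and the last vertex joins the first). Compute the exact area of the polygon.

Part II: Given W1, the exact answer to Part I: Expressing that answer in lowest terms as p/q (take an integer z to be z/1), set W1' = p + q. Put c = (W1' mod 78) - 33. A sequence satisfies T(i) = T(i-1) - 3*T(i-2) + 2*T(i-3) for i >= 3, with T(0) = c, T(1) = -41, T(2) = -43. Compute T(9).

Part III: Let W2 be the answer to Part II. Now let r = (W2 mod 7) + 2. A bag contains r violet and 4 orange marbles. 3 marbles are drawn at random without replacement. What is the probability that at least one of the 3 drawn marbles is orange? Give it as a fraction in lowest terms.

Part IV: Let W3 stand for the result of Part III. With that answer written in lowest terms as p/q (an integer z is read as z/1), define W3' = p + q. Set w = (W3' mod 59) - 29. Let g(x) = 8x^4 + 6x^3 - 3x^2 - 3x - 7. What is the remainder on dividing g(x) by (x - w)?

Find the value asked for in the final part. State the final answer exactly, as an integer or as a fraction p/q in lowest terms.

Part I: cross terms: (-12*-20 - 13*-2)=266, (13*31 - 31*-20)=1023, (31*-2 - -12*31)=310; twice the area = |1599| = 1599; area = 1599/2; answer 1599/2
Part II: W1 = 1599/2; threaded value p + q = 1601; c = 8; T(3) = 1*(-43) - 3*(-41) + 2*(8) = 96; iterating: T(3)=96, T(4)=143, T(5)=-231, T(6)=-468, T(7)=511, T(8)=1453, T(9)=-1016; answer -1016
Part III: W2 = -1016; r = 8; total draws C(12,3) = 220; complement C(8,3) = 56; favorable 220 - 56 = 164; P = 41/55; answer 41/55
Part IV: W3 = 41/55; threaded value p + q = 96; w = 8; remainder = value at the root: 8*(8)^4 + 6*(8)^3 - 3*(8)^2 - 3*(8)^1 - 7 = (32768) + (3072) + (-192) + (-24) + (-7) = 35617; answer 35617

35617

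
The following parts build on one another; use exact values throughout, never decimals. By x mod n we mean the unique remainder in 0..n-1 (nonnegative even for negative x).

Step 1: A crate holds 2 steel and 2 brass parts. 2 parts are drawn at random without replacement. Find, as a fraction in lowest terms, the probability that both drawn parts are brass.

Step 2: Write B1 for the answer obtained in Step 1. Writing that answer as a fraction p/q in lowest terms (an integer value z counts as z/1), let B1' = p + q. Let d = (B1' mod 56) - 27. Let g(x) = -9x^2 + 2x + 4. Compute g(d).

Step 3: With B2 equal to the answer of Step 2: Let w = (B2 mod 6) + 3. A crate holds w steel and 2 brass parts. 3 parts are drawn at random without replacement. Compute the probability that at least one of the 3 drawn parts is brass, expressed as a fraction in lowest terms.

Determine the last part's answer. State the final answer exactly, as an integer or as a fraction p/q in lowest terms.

Step 1: total draws C(4,2) = 6; favorable C(2,2) = 1; P = 1/6; answer 1/6
Step 2: B1 = 1/6; threaded value p + q = 7; d = -20; -9*(-20)^2 + 2*(-20)^1 + 4 = (-3600) + (-40) + (4) = -3636; answer -3636
Step 3: B2 = -3636; w = 3; total draws C(5,3) = 10; complement C(3,3) = 1; favorable 10 - 1 = 9; P = 9/10; answer 9/10

9/10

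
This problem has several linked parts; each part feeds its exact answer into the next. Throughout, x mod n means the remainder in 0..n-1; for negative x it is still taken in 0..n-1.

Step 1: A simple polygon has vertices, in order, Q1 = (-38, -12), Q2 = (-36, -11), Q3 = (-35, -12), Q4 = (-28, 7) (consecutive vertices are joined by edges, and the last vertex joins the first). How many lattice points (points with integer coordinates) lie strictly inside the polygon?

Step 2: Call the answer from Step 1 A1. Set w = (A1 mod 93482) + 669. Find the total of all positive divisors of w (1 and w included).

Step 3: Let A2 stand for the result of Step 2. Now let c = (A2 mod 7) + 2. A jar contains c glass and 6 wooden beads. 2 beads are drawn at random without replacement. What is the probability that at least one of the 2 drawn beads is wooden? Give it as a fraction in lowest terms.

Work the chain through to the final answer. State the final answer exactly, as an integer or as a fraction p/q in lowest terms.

Step 1: cross terms: (-38*-11 - -36*-12)=-14, (-36*-12 - -35*-11)=47, (-35*7 - -28*-12)=-581, (-28*-12 - -38*7)=602; twice the area = |54| = 54; area = 27; boundary points = 1 + 1 + 1 + 1 = 4; strictly interior points = area - boundary/2 + 1 = 26; answer 26
Step 2: A1 = 26; w = 695; 695 = 5 * 139; sigma = (1 + 5) * (1 + 139) = 6 * 140 = 840; answer 840
Step 3: A2 = 840; c = 2; total draws C(8,2) = 28; complement C(2,2) = 1; favorable 28 - 1 = 27; P = 27/28; answer 27/28

27/28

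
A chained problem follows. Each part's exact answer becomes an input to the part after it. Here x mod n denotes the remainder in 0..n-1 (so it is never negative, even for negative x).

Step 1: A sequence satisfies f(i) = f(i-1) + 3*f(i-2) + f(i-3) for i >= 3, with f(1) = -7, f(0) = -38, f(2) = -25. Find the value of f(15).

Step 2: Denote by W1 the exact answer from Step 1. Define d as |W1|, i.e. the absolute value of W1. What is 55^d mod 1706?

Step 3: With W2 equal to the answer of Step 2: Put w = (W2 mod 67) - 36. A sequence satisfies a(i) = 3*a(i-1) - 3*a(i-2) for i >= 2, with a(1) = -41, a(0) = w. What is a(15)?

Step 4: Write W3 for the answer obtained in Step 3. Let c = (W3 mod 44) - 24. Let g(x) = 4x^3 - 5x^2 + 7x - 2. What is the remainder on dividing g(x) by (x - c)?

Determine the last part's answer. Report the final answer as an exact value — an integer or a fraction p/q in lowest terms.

Step 1: f(3) = 1*(-25) + 3*(-7) + 1*(-38) = -84; iterating: f(3)=-84, f(4)=-166, f(5)=-443, f(6)=-1025, f(7)=-2520, f(8)=-6038, f(9)=-14623, f(10)=-35257, f(11)=-85164, f(12)=-205558, f(13)=-496307, f(14)=-1198145, f(15)=-2892624; answer -2892624
Step 2: W1 = -2892624; d = 2892624; squarings mod 1706: 55^1=55, 55^2=1319, 55^4=1347, 55^8=931, 55^16=113, 55^32=827, 55^64=1529, 55^128=621, 55^256=85, 55^512=401, 55^1024=437, 55^2048=1603, 55^4096=373, 55^8192=943, 55^16384=423, 55^32768=1505, 55^65536=1163, 55^131072=1417, 55^262144=1633, 55^524288=211, 55^1048576=165, 55^2097152=1635; 55^2892624 = 55^16 * 55^64 * 55^256 * 55^512 * 55^8192 * 55^262144 * 55^524288 * 55^2097152 = 1511 (mod 1706); answer 1511
Step 3: W2 = 1511; w = 1; a(2) = 3*(-41) - 3*(1) = -126; iterating: a(2)=-126, a(3)=-255, a(4)=-387, a(5)=-396, a(6)=-27, a(7)=1107, a(8)=3402, a(9)=6885, a(10)=10449, a(11)=10692, a(12)=729, a(13)=-29889, a(14)=-91854, a(15)=-185895; answer -185895
Step 4: W3 = -185895; c = -19; remainder = value at the root: 4*(-19)^3 - 5*(-19)^2 + 7*(-19)^1 - 2 = (-27436) + (-1805) + (-133) + (-2) = -29376; answer -29376

-29376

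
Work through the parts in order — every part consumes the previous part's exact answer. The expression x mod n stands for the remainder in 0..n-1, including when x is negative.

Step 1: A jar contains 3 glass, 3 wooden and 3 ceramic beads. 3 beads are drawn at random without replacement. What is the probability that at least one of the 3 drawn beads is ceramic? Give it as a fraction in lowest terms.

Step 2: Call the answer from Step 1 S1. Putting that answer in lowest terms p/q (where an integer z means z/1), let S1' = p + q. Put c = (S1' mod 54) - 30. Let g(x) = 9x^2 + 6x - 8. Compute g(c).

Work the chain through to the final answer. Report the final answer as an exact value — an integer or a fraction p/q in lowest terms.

475

Step 1: total draws C(9,3) = 84; complement C(6,3) = 20; favorable 84 - 20 = 64; P = 16/21; answer 16/21
Step 2: S1 = 16/21; threaded value p + q = 37; c = 7; 9*(7)^2 + 6*(7)^1 - 8 = (441) + (42) + (-8) = 475; answer 475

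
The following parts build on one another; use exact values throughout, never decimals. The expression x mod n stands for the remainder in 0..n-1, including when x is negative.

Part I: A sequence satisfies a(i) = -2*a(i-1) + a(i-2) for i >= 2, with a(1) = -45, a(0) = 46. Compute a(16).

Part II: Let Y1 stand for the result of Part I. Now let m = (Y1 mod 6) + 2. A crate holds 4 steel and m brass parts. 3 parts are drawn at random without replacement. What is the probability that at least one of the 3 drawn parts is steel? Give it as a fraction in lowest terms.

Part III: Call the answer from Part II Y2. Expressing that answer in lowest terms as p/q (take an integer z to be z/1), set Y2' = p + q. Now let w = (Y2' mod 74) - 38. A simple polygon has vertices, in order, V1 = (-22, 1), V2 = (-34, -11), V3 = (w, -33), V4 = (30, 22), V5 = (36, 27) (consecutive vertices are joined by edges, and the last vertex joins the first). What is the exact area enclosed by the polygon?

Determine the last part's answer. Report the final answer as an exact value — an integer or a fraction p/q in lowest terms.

Part I: a(2) = -2*(-45) + 1*(46) = 136; iterating: a(2)=136, a(3)=-317, a(4)=770, a(5)=-1857, a(6)=4484, a(7)=-10825, a(8)=26134, a(9)=-63093, a(10)=152320, a(11)=-367733, a(12)=887786, a(13)=-2143305, a(14)=5174396, a(15)=-12492097, a(16)=30158590; answer 30158590
Part II: Y1 = 30158590; m = 6; total draws C(10,3) = 120; complement C(6,3) = 20; favorable 120 - 20 = 100; P = 5/6; answer 5/6
Part III: Y2 = 5/6; threaded value p + q = 11; w = -27; cross terms: (-22*-11 - -34*1)=276, (-34*-33 - -27*-11)=825, (-27*22 - 30*-33)=396, (30*27 - 36*22)=18, (36*1 - -22*27)=630; twice the area = |2145| = 2145; area = 2145/2; answer 2145/2

2145/2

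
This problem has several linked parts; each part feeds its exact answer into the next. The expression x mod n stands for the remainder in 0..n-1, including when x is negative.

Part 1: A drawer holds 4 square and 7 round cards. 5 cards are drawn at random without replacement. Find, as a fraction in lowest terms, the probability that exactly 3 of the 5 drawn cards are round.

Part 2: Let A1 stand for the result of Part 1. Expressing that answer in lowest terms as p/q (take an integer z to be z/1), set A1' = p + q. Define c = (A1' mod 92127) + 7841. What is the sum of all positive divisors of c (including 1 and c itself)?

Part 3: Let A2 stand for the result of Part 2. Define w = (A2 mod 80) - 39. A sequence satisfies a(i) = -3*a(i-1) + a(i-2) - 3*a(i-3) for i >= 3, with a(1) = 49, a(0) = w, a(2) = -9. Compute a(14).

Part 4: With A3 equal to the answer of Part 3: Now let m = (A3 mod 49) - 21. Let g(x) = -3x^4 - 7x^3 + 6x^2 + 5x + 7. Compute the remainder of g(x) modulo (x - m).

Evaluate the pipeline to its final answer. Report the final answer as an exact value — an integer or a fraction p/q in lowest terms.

8

Part 1: total draws C(11,5) = 462; favorable C(7,3)*C(4,2) = 210; P = 5/11; answer 5/11
Part 2: A1 = 5/11; threaded value p + q = 16; c = 7857; 7857 = 3^4 * 97; sigma = (1 + 3 + 9 + 27 + 81) * (1 + 97) = 121 * 98 = 11858; answer 11858
Part 3: A2 = 11858; w = -21; a(3) = -3*(-9) + 1*(49) - 3*(-21) = 139; iterating: a(3)=139, a(4)=-573, a(5)=1885, a(6)=-6645, a(7)=23539, a(8)=-82917, a(9)=292225, a(10)=-1030209, a(11)=3631603, a(12)=-12801693, a(13)=45127309, a(14)=-159078429; answer -159078429
Part 4: A3 = -159078429; m = 1; remainder = value at the root: -3*(1)^4 - 7*(1)^3 + 6*(1)^2 + 5*(1)^1 + 7 = (-3) + (-7) + (6) + (5) + (7) = 8; answer 8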